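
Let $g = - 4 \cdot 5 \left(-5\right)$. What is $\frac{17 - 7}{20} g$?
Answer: $50$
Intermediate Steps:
$g = 100$ ($g = \left(-1\right) 20 \left(-5\right) = \left(-20\right) \left(-5\right) = 100$)
$\frac{17 - 7}{20} g = \frac{17 - 7}{20} \cdot 100 = \left(17 - 7\right) \frac{1}{20} \cdot 100 = 10 \cdot \frac{1}{20} \cdot 100 = \frac{1}{2} \cdot 100 = 50$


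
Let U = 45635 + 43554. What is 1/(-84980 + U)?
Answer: 1/4209 ≈ 0.00023759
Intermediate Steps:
U = 89189
1/(-84980 + U) = 1/(-84980 + 89189) = 1/4209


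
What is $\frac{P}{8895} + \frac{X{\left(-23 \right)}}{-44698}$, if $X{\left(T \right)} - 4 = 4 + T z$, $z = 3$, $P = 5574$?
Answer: $\frac{83229749}{132529570} \approx 0.62801$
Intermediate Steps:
$X{\left(T \right)} = 8 + 3 T$ ($X{\left(T \right)} = 4 + \left(4 + T 3\right) = 4 + \left(4 + 3 T\right) = 8 + 3 T$)
$\frac{P}{8895} + \frac{X{\left(-23 \right)}}{-44698} = \frac{5574}{8895} + \frac{8 + 3 \left(-23\right)}{-44698} = 5574 \cdot \frac{1}{8895} + \left(8 - 69\right) \left(- \frac{1}{44698}\right) = \frac{1858}{2965} - - \frac{61}{44698} = \frac{1858}{2965} + \frac{61}{44698} = \frac{83229749}{132529570}$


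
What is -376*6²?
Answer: -13536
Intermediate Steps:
-376*6² = -376*36 = -13536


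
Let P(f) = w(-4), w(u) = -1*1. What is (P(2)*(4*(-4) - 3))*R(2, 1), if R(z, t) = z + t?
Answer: 57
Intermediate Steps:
w(u) = -1
P(f) = -1
R(z, t) = t + z
(P(2)*(4*(-4) - 3))*R(2, 1) = (-(4*(-4) - 3))*(1 + 2) = -(-16 - 3)*3 = -1*(-19)*3 = 19*3 = 57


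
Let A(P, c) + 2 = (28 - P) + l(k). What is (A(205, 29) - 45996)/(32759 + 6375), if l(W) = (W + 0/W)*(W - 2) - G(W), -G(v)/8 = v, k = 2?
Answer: -46159/39134 ≈ -1.1795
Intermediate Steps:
G(v) = -8*v
l(W) = 8*W + W*(-2 + W) (l(W) = (W + 0/W)*(W - 2) - (-8)*W = (W + 0)*(-2 + W) + 8*W = W*(-2 + W) + 8*W = 8*W + W*(-2 + W))
A(P, c) = 42 - P (A(P, c) = -2 + ((28 - P) + 2*(6 + 2)) = -2 + ((28 - P) + 2*8) = -2 + ((28 - P) + 16) = -2 + (44 - P) = 42 - P)
(A(205, 29) - 45996)/(32759 + 6375) = ((42 - 1*205) - 45996)/(32759 + 6375) = ((42 - 205) - 45996)/39134 = (-163 - 45996)*(1/39134) = -46159*1/39134 = -46159/39134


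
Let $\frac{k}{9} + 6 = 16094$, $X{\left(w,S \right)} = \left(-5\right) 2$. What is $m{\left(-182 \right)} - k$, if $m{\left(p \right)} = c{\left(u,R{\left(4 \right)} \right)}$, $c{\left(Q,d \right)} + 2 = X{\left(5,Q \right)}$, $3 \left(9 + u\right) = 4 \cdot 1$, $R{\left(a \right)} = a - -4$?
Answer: $-144804$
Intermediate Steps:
$X{\left(w,S \right)} = -10$
$k = 144792$ ($k = -54 + 9 \cdot 16094 = -54 + 144846 = 144792$)
$R{\left(a \right)} = 4 + a$ ($R{\left(a \right)} = a + 4 = 4 + a$)
$u = - \frac{23}{3}$ ($u = -9 + \frac{4 \cdot 1}{3} = -9 + \frac{1}{3} \cdot 4 = -9 + \frac{4}{3} = - \frac{23}{3} \approx -7.6667$)
$c{\left(Q,d \right)} = -12$ ($c{\left(Q,d \right)} = -2 - 10 = -12$)
$m{\left(p \right)} = -12$
$m{\left(-182 \right)} - k = -12 - 144792 = -144804$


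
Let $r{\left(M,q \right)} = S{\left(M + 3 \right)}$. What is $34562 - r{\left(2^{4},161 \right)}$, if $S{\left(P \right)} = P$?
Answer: $34543$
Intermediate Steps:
$r{\left(M,q \right)} = 3 + M$ ($r{\left(M,q \right)} = M + 3 = 3 + M$)
$34562 - r{\left(2^{4},161 \right)} = 34562 - \left(3 + 2^{4}\right) = 34562 - \left(3 + 16\right) = 34562 - 19 = 34543$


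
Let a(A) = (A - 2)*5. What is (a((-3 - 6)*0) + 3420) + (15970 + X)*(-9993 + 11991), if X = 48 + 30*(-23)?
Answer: 30628754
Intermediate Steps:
a(A) = -10 + 5*A (a(A) = (-2 + A)*5 = -10 + 5*A)
X = -642 (X = 48 - 690 = -642)
(a((-3 - 6)*0) + 3420) + (15970 + X)*(-9993 + 11991) = ((-10 + 5*((-3 - 6)*0)) + 3420) + (15970 - 642)*(-9993 + 11991) = ((-10 + 5*(-9*0)) + 3420) + 15328*1998 = ((-10 + 5*0) + 3420) + 30625344 = ((-10 + 0) + 3420) + 30625344 = (-10 + 3420) + 30625344 = 3410 + 30625344 = 30628754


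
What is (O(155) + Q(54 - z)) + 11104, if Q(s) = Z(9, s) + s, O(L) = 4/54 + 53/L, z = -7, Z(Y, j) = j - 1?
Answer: 46978366/4185 ≈ 11225.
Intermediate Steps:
Z(Y, j) = -1 + j
O(L) = 2/27 + 53/L (O(L) = 4*(1/54) + 53/L = 2/27 + 53/L)
Q(s) = -1 + 2*s (Q(s) = (-1 + s) + s = -1 + 2*s)
(O(155) + Q(54 - z)) + 11104 = ((2/27 + 53/155) + (-1 + 2*(54 - 1*(-7)))) + 11104 = ((2/27 + 53*(1/155)) + (-1 + 2*(54 + 7))) + 11104 = ((2/27 + 53/155) + (-1 + 2*61)) + 11104 = (1741/4185 + (-1 + 122)) + 11104 = (1741/4185 + 121) + 11104 = 508126/4185 + 11104 = 46978366/4185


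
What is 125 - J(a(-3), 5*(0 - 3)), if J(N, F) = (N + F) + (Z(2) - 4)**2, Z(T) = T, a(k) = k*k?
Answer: 127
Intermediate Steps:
a(k) = k**2
J(N, F) = 4 + F + N (J(N, F) = (N + F) + (2 - 4)**2 = (F + N) + (-2)**2 = (F + N) + 4 = 4 + F + N)
125 - J(a(-3), 5*(0 - 3)) = 125 - (4 + 5*(0 - 3) + (-3)**2) = 125 - (4 + 5*(-3) + 9) = 125 - (4 - 15 + 9) = 125 - 1*(-2) = 125 + 2 = 127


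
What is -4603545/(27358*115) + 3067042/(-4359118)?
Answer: -2971683140245/1371452627806 ≈ -2.1668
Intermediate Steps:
-4603545/(27358*115) + 3067042/(-4359118) = -4603545/3146170 + 3067042*(-1/4359118) = -4603545*1/3146170 - 1533521/2179559 = -920709/629234 - 1533521/2179559 = -2971683140245/1371452627806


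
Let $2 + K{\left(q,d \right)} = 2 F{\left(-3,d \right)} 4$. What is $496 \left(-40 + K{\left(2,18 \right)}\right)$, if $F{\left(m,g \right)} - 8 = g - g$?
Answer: $10912$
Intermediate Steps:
$F{\left(m,g \right)} = 8$ ($F{\left(m,g \right)} = 8 + \left(g - g\right) = 8 + 0 = 8$)
$K{\left(q,d \right)} = 62$ ($K{\left(q,d \right)} = -2 + 2 \cdot 8 \cdot 4 = -2 + 16 \cdot 4 = -2 + 64 = 62$)
$496 \left(-40 + K{\left(2,18 \right)}\right) = 496 \left(-40 + 62\right) = 496 \cdot 22 = 10912$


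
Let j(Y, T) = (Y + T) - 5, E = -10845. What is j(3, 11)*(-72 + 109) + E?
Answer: -10512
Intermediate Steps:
j(Y, T) = -5 + T + Y (j(Y, T) = (T + Y) - 5 = -5 + T + Y)
j(3, 11)*(-72 + 109) + E = (-5 + 11 + 3)*(-72 + 109) - 10845 = 9*37 - 10845 = 333 - 10845 = -10512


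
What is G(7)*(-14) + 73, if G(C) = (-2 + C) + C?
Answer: -95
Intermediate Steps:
G(C) = -2 + 2*C
G(7)*(-14) + 73 = (-2 + 2*7)*(-14) + 73 = (-2 + 14)*(-14) + 73 = 12*(-14) + 73 = -168 + 73 = -95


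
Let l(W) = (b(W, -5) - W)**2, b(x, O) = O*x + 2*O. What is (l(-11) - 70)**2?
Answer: 9400356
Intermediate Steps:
b(x, O) = 2*O + O*x
l(W) = (-10 - 6*W)**2 (l(W) = (-5*(2 + W) - W)**2 = ((-10 - 5*W) - W)**2 = (-10 - 6*W)**2)
(l(-11) - 70)**2 = (4*(5 + 3*(-11))**2 - 70)**2 = (4*(5 - 33)**2 - 70)**2 = (4*(-28)**2 - 70)**2 = (4*784 - 70)**2 = (3136 - 70)**2 = 3066**2 = 9400356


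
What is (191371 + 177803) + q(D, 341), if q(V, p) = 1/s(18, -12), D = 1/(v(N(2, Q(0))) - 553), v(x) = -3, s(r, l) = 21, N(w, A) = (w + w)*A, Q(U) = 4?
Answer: 7752655/21 ≈ 3.6917e+5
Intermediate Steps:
N(w, A) = 2*A*w (N(w, A) = (2*w)*A = 2*A*w)
D = -1/556 (D = 1/(-3 - 553) = 1/(-556) = -1/556 ≈ -0.0017986)
q(V, p) = 1/21
(191371 + 177803) + q(D, 341) = (191371 + 177803) + 1/21 = 369174 + 1/21 = 7752655/21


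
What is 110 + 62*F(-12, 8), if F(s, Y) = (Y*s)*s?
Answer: 71534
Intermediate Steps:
F(s, Y) = Y*s**2
110 + 62*F(-12, 8) = 110 + 62*(8*(-12)**2) = 110 + 62*(8*144) = 110 + 62*1152 = 110 + 71424 = 71534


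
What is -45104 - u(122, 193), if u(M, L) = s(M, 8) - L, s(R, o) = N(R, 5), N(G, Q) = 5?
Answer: -44916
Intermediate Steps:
s(R, o) = 5
u(M, L) = 5 - L
-45104 - u(122, 193) = -45104 - (5 - 1*193) = -45104 - (5 - 193) = -45104 - 1*(-188) = -45104 + 188 = -44916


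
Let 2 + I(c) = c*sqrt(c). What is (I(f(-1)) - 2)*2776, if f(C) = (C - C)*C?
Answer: -11104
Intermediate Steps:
f(C) = 0 (f(C) = 0*C = 0)
I(c) = -2 + c**(3/2) (I(c) = -2 + c*sqrt(c) = -2 + c**(3/2))
(I(f(-1)) - 2)*2776 = ((-2 + 0**(3/2)) - 2)*2776 = ((-2 + 0) - 2)*2776 = (-2 - 2)*2776 = -4*2776 = -11104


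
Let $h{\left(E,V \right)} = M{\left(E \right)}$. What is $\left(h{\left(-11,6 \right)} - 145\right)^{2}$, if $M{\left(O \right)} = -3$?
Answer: $21904$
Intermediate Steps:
$h{\left(E,V \right)} = -3$
$\left(h{\left(-11,6 \right)} - 145\right)^{2} = \left(-3 - 145\right)^{2} = \left(-148\right)^{2} = 21904$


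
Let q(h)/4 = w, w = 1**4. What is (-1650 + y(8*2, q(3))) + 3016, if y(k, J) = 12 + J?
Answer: 1382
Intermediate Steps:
w = 1
q(h) = 4 (q(h) = 4*1 = 4)
(-1650 + y(8*2, q(3))) + 3016 = (-1650 + (12 + 4)) + 3016 = (-1650 + 16) + 3016 = -1634 + 3016 = 1382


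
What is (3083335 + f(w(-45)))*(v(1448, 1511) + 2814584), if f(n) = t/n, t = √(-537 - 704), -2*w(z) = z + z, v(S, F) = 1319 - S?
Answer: 8677907607425 + 562891*I*√1241/9 ≈ 8.6779e+12 + 2.2033e+6*I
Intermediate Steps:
w(z) = -z (w(z) = -(z + z)/2 = -z)
t = I*√1241 (t = √(-1241) = I*√1241 ≈ 35.228*I)
f(n) = I*√1241/n (f(n) = (I*√1241)/n = I*√1241/n)
(3083335 + f(w(-45)))*(v(1448, 1511) + 2814584) = (3083335 + I*√1241/((-1*(-45))))*((1319 - 1*1448) + 2814584) = (3083335 + I*√1241/45)*((1319 - 1448) + 2814584) = (3083335 + I*√1241*(1/45))*(-129 + 2814584) = (3083335 + I*√1241/45)*2814455 = 8677907607425 + 562891*I*√1241/9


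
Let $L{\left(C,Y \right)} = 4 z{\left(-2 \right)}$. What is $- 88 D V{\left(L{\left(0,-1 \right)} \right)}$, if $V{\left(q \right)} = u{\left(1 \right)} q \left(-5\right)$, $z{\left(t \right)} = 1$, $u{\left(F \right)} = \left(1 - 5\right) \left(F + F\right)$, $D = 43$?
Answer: $-605440$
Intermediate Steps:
$u{\left(F \right)} = - 8 F$ ($u{\left(F \right)} = - 4 \cdot 2 F = - 8 F$)
$L{\left(C,Y \right)} = 4$ ($L{\left(C,Y \right)} = 4 \cdot 1 = 4$)
$V{\left(q \right)} = 40 q$ ($V{\left(q \right)} = \left(-8\right) 1 q \left(-5\right) = - 8 q \left(-5\right) = 40 q$)
$- 88 D V{\left(L{\left(0,-1 \right)} \right)} = \left(-88\right) 43 \cdot 40 \cdot 4 = \left(-3784\right) 160 = -605440$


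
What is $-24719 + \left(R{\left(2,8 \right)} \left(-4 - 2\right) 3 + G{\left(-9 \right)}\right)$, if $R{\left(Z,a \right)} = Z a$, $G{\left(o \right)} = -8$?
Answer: $-25015$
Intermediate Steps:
$-24719 + \left(R{\left(2,8 \right)} \left(-4 - 2\right) 3 + G{\left(-9 \right)}\right) = -24719 + \left(2 \cdot 8 \left(-4 - 2\right) 3 - 8\right) = -24719 + \left(16 \left(\left(-6\right) 3\right) - 8\right) = -24719 + \left(16 \left(-18\right) - 8\right) = -24719 - 296 = -25015$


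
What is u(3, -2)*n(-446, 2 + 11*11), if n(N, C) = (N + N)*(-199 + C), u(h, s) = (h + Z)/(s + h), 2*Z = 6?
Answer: 406752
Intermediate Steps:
Z = 3 (Z = (½)*6 = 3)
u(h, s) = (3 + h)/(h + s) (u(h, s) = (h + 3)/(s + h) = (3 + h)/(h + s))
n(N, C) = 2*N*(-199 + C) (n(N, C) = (2*N)*(-199 + C) = 2*N*(-199 + C))
u(3, -2)*n(-446, 2 + 11*11) = ((3 + 3)/(3 - 2))*(2*(-446)*(-199 + (2 + 11*11))) = (6/1)*(2*(-446)*(-199 + (2 + 121))) = (1*6)*(2*(-446)*(-199 + 123)) = 6*(2*(-446)*(-76)) = 6*67792 = 406752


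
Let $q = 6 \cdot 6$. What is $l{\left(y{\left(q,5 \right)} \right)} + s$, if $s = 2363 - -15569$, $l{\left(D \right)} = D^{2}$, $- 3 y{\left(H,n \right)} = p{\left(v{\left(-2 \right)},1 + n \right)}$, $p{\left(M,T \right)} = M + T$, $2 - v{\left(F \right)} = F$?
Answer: $\frac{161488}{9} \approx 17943.0$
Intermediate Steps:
$v{\left(F \right)} = 2 - F$
$q = 36$
$y{\left(H,n \right)} = - \frac{5}{3} - \frac{n}{3}$ ($y{\left(H,n \right)} = - \frac{\left(2 - -2\right) + \left(1 + n\right)}{3} = - \frac{\left(2 + 2\right) + \left(1 + n\right)}{3} = - \frac{4 + \left(1 + n\right)}{3} = - \frac{5 + n}{3} = - \frac{5}{3} - \frac{n}{3}$)
$s = 17932$ ($s = 2363 + 15569 = 17932$)
$l{\left(y{\left(q,5 \right)} \right)} + s = \left(- \frac{5}{3} - \frac{5}{3}\right)^{2} + 17932 = \left(- \frac{10}{3}\right)^{2} + 17932 = \frac{100}{9} + 17932 = \frac{161488}{9}$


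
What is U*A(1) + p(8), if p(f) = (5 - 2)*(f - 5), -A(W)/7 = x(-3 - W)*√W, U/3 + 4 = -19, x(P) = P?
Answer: -1923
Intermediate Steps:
U = -69 (U = -12 + 3*(-19) = -12 - 57 = -69)
A(W) = -7*√W*(-3 - W) (A(W) = -7*(-3 - W)*√W = -7*√W*(-3 - W))
p(f) = -15 + 3*f (p(f) = 3*(-5 + f) = -15 + 3*f)
U*A(1) + p(8) = -483*√1*(3 + 1) + (-15 + 3*8) = -483*4 + (-15 + 24) = -69*28 + 9 = -1932 + 9 = -1923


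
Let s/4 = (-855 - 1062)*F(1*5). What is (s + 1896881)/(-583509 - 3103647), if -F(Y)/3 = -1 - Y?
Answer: -1758857/3687156 ≈ -0.47702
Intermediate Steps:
F(Y) = 3 + 3*Y (F(Y) = -3*(-1 - Y) = 3 + 3*Y)
s = -138024 (s = 4*((-855 - 1062)*(3 + 3*(1*5))) = 4*(-1917*(3 + 3*5)) = 4*(-1917*(3 + 15)) = 4*(-1917*18) = 4*(-34506) = -138024)
(s + 1896881)/(-583509 - 3103647) = (-138024 + 1896881)/(-583509 - 3103647) = 1758857/(-3687156) = 1758857*(-1/3687156) = -1758857/3687156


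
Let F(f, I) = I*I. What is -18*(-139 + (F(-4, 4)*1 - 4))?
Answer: 2286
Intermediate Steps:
F(f, I) = I²
-18*(-139 + (F(-4, 4)*1 - 4)) = -18*(-139 + (4²*1 - 4)) = -18*(-139 + (16*1 - 4)) = -18*(-139 + (16 - 4)) = -18*(-139 + 12) = -18*(-127) = 2286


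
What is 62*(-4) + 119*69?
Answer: 7963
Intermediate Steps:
62*(-4) + 119*69 = -248 + 8211 = 7963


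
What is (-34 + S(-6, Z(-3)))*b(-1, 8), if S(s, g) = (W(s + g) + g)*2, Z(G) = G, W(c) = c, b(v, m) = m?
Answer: -464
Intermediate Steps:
S(s, g) = 2*s + 4*g (S(s, g) = ((s + g) + g)*2 = ((g + s) + g)*2 = (s + 2*g)*2 = 2*s + 4*g)
(-34 + S(-6, Z(-3)))*b(-1, 8) = (-34 + (2*(-6) + 4*(-3)))*8 = (-34 + (-12 - 12))*8 = (-34 - 24)*8 = -58*8 = -464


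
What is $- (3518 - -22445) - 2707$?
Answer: $-28670$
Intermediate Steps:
$- (3518 - -22445) - 2707 = - (3518 + 22445) + \left(-4546 + 1839\right) = \left(-1\right) 25963 - 2707 = -25963 - 2707 = -28670$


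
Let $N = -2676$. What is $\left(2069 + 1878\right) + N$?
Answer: $1271$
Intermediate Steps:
$\left(2069 + 1878\right) + N = \left(2069 + 1878\right) - 2676 = 3947 - 2676 = 1271$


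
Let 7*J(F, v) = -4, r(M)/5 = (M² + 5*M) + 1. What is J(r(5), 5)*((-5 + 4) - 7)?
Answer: 32/7 ≈ 4.5714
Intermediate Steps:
r(M) = 5 + 5*M² + 25*M (r(M) = 5*((M² + 5*M) + 1) = 5*(1 + M² + 5*M) = 5 + 5*M² + 25*M)
J(F, v) = -4/7 (J(F, v) = (⅐)*(-4) = -4/7)
J(r(5), 5)*((-5 + 4) - 7) = -4*((-5 + 4) - 7)/7 = -4*(-1 - 7)/7 = -4/7*(-8) = 32/7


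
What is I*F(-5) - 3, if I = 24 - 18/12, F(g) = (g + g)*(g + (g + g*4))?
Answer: 6747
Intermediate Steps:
F(g) = 12*g² (F(g) = (2*g)*(g + (g + 4*g)) = (2*g)*(g + 5*g) = (2*g)*(6*g) = 12*g²)
I = 45/2 (I = 24 - 18*1/12 = 24 - 3/2 = 45/2 ≈ 22.500)
I*F(-5) - 3 = 45*(12*(-5)²)/2 - 3 = 45*(12*25)/2 - 3 = (45/2)*300 - 3 = 6750 - 3 = 6747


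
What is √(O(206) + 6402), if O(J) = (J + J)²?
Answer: √176146 ≈ 419.70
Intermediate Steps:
O(J) = 4*J² (O(J) = (2*J)² = 4*J²)
√(O(206) + 6402) = √(4*206² + 6402) = √(4*42436 + 6402) = √(169744 + 6402) = √176146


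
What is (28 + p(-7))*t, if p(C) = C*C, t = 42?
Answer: 3234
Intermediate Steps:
p(C) = C²
(28 + p(-7))*t = (28 + (-7)²)*42 = (28 + 49)*42 = 77*42 = 3234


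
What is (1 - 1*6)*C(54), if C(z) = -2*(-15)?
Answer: -150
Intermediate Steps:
C(z) = 30
(1 - 1*6)*C(54) = (1 - 1*6)*30 = (1 - 6)*30 = -5*30 = -150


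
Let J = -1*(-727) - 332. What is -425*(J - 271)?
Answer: -52700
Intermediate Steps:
J = 395 (J = 727 - 332 = 395)
-425*(J - 271) = -425*(395 - 271) = -425*124 = -52700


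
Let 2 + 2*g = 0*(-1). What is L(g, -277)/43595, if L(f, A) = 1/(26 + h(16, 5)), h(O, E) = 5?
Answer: 1/1351445 ≈ 7.3995e-7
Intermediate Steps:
g = -1 (g = -1 + (0*(-1))/2 = -1 + (½)*0 = -1 + 0 = -1)
L(f, A) = 1/31 (L(f, A) = 1/(26 + 5) = 1/31)
L(g, -277)/43595 = (1/31)/43595 = (1/31)*(1/43595) = 1/1351445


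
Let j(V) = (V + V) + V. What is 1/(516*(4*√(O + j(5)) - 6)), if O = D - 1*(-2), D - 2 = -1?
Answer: 1/21672 + √2/10836 ≈ 0.00017665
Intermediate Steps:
D = 1 (D = 2 - 1 = 1)
j(V) = 3*V (j(V) = 2*V + V = 3*V)
O = 3 (O = 1 - 1*(-2) = 1 + 2 = 3)
1/(516*(4*√(O + j(5)) - 6)) = 1/(516*(4*√(3 + 3*5) - 6)) = 1/(516*(4*√(3 + 15) - 6)) = 1/(516*(4*√18 - 6)) = 1/(516*(4*(3*√2) - 6)) = 1/(516*(12*√2 - 6)) = 1/(516*(-6 + 12*√2)) = 1/(-3096 + 6192*√2)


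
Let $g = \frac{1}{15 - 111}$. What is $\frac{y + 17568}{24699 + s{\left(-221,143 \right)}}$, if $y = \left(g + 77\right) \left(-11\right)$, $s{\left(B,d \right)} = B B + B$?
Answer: $\frac{1605227}{7038624} \approx 0.22806$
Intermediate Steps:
$g = - \frac{1}{96}$ ($g = \frac{1}{-96} = - \frac{1}{96} \approx -0.010417$)
$s{\left(B,d \right)} = B + B^{2}$ ($s{\left(B,d \right)} = B^{2} + B = B + B^{2}$)
$y = - \frac{81301}{96}$ ($y = \left(- \frac{1}{96} + 77\right) \left(-11\right) = \frac{7391}{96} \left(-11\right) = - \frac{81301}{96} \approx -846.89$)
$\frac{y + 17568}{24699 + s{\left(-221,143 \right)}} = \frac{- \frac{81301}{96} + 17568}{24699 - 221 \left(1 - 221\right)} = \frac{1605227}{96 \left(24699 - -48620\right)} = \frac{1605227}{96 \left(24699 + 48620\right)} = \frac{1605227}{96 \cdot 73319} = \frac{1605227}{96} \cdot \frac{1}{73319} = \frac{1605227}{7038624}$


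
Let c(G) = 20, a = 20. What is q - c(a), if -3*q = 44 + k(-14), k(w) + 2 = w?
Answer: -88/3 ≈ -29.333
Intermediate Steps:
k(w) = -2 + w
q = -28/3 (q = -(44 + (-2 - 14))/3 = -(44 - 16)/3 = -⅓*28 = -28/3 ≈ -9.3333)
q - c(a) = -28/3 - 1*20 = -28/3 - 20 = -88/3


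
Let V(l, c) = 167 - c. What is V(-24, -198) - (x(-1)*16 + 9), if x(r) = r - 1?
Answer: 388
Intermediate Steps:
x(r) = -1 + r
V(-24, -198) - (x(-1)*16 + 9) = (167 - 1*(-198)) - ((-1 - 1)*16 + 9) = (167 + 198) - (-2*16 + 9) = 365 - (-32 + 9) = 365 - 1*(-23) = 365 + 23 = 388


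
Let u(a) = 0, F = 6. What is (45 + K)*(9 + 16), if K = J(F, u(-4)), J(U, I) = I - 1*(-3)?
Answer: 1200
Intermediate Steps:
J(U, I) = 3 + I (J(U, I) = I + 3 = 3 + I)
K = 3 (K = 3 + 0 = 3)
(45 + K)*(9 + 16) = (45 + 3)*(9 + 16) = 48*25 = 1200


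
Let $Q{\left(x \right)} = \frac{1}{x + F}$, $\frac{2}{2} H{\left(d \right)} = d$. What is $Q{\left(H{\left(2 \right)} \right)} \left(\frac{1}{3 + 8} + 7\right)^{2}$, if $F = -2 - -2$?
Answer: $\frac{3042}{121} \approx 25.141$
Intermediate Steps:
$F = 0$ ($F = -2 + 2 = 0$)
$H{\left(d \right)} = d$
$Q{\left(x \right)} = \frac{1}{x}$ ($Q{\left(x \right)} = \frac{1}{x + 0} = \frac{1}{x}$)
$Q{\left(H{\left(2 \right)} \right)} \left(\frac{1}{3 + 8} + 7\right)^{2} = \frac{\left(\frac{1}{3 + 8} + 7\right)^{2}}{2} = \frac{\left(\frac{1}{11} + 7\right)^{2}}{2} = \frac{\left(\frac{78}{11}\right)^{2}}{2} = \frac{1}{2} \cdot \frac{6084}{121} = \frac{3042}{121}$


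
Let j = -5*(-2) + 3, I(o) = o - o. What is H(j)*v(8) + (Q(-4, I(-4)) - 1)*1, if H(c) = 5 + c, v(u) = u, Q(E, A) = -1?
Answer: 142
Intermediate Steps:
I(o) = 0
j = 13 (j = 10 + 3 = 13)
H(j)*v(8) + (Q(-4, I(-4)) - 1)*1 = (5 + 13)*8 + (-1 - 1)*1 = 18*8 - 2*1 = 144 - 2 = 142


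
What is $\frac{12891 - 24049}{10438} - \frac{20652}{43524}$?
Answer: $- \frac{29216932}{18929313} \approx -1.5435$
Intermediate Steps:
$\frac{12891 - 24049}{10438} - \frac{20652}{43524} = \left(-11158\right) \frac{1}{10438} - \frac{1721}{3627} = - \frac{5579}{5219} - \frac{1721}{3627} = - \frac{29216932}{18929313}$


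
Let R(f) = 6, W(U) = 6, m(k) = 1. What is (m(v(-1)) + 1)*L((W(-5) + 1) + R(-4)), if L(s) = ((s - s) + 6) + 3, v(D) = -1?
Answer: 18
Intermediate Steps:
L(s) = 9 (L(s) = (0 + 6) + 3 = 6 + 3 = 9)
(m(v(-1)) + 1)*L((W(-5) + 1) + R(-4)) = (1 + 1)*9 = 2*9 = 18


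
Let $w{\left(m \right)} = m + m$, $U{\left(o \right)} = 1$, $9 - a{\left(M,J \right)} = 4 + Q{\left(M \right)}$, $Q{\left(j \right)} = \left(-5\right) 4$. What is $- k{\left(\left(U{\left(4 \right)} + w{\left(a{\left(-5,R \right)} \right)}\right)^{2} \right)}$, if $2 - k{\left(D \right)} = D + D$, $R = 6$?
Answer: $5200$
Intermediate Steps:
$Q{\left(j \right)} = -20$
$a{\left(M,J \right)} = 25$ ($a{\left(M,J \right)} = 9 - \left(4 - 20\right) = 9 - -16 = 9 + 16 = 25$)
$w{\left(m \right)} = 2 m$
$k{\left(D \right)} = 2 - 2 D$ ($k{\left(D \right)} = 2 - \left(D + D\right) = 2 - 2 D$)
$- k{\left(\left(U{\left(4 \right)} + w{\left(a{\left(-5,R \right)} \right)}\right)^{2} \right)} = - (2 - 2 \left(1 + 2 \cdot 25\right)^{2}) = - (2 - 2 \left(1 + 50\right)^{2}) = - (2 - 2 \cdot 51^{2}) = - (2 - 5202) = \left(-1\right) \left(-5200\right) = 5200$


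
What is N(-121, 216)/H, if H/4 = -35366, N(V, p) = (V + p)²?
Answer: -9025/141464 ≈ -0.063797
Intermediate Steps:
H = -141464 (H = 4*(-35366) = -141464)
N(-121, 216)/H = (-121 + 216)²/(-141464) = 95²*(-1/141464) = 9025*(-1/141464) = -9025/141464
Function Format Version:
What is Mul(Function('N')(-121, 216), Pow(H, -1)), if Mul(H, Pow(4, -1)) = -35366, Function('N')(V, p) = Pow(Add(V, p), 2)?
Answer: Rational(-9025, 141464) ≈ -0.063797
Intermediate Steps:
H = -141464 (H = Mul(4, -35366) = -141464)
Mul(Function('N')(-121, 216), Pow(H, -1)) = Mul(Pow(Add(-121, 216), 2), Pow(-141464, -1)) = Mul(Pow(95, 2), Rational(-1, 141464)) = Mul(9025, Rational(-1, 141464)) = Rational(-9025, 141464)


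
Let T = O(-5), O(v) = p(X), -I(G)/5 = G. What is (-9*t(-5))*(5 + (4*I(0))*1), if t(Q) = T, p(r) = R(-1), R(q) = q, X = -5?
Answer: 45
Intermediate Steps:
I(G) = -5*G
p(r) = -1
O(v) = -1
T = -1
t(Q) = -1
(-9*t(-5))*(5 + (4*I(0))*1) = (-9*(-1))*(5 + (4*(-5*0))*1) = 9*(5 + (4*0)*1) = 9*(5 + 0*1) = 9*(5 + 0) = 9*5 = 45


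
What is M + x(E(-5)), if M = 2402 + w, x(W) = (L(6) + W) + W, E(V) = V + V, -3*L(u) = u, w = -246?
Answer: 2134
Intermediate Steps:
L(u) = -u/3
E(V) = 2*V
x(W) = -2 + 2*W (x(W) = (-1/3*6 + W) + W = (-2 + W) + W = -2 + 2*W)
M = 2156 (M = 2402 - 246 = 2156)
M + x(E(-5)) = 2156 + (-2 + 2*(2*(-5))) = 2156 + (-2 + 2*(-10)) = 2156 + (-2 - 20) = 2156 - 22 = 2134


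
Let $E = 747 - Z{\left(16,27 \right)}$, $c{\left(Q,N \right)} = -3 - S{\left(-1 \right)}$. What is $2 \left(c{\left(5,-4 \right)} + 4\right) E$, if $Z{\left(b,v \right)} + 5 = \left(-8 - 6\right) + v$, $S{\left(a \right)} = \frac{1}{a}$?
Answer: $2956$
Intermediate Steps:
$c{\left(Q,N \right)} = -2$ ($c{\left(Q,N \right)} = -3 - \frac{1}{-1} = -3 - -1 = -3 + 1 = -2$)
$Z{\left(b,v \right)} = -19 + v$ ($Z{\left(b,v \right)} = -5 + \left(\left(-8 - 6\right) + v\right) = -5 + \left(-14 + v\right) = -19 + v$)
$E = 739$ ($E = 747 - \left(-19 + 27\right) = 747 - 8 = 739$)
$2 \left(c{\left(5,-4 \right)} + 4\right) E = 2 \left(-2 + 4\right) 739 = 2 \cdot 2 \cdot 739 = 4 \cdot 739 = 2956$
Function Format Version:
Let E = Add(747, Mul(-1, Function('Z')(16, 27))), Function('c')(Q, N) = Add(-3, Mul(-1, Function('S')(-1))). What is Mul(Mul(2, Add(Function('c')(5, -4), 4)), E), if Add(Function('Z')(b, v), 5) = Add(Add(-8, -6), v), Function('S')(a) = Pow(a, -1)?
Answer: 2956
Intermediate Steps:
Function('c')(Q, N) = -2 (Function('c')(Q, N) = Add(-3, Mul(-1, Pow(-1, -1))) = Add(-3, Mul(-1, -1)) = Add(-3, 1) = -2)
Function('Z')(b, v) = Add(-19, v) (Function('Z')(b, v) = Add(-5, Add(Add(-8, -6), v)) = Add(-5, Add(-14, v)) = Add(-19, v))
E = 739 (E = Add(747, Mul(-1, Add(-19, 27))) = Add(747, Mul(-1, 8)) = Add(747, -8) = 739)
Mul(Mul(2, Add(Function('c')(5, -4), 4)), E) = Mul(Mul(2, Add(-2, 4)), 739) = Mul(Mul(2, 2), 739) = Mul(4, 739) = 2956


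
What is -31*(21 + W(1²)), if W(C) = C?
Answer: -682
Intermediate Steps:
-31*(21 + W(1²)) = -31*(21 + 1²) = -31*(21 + 1) = -31*22 = -682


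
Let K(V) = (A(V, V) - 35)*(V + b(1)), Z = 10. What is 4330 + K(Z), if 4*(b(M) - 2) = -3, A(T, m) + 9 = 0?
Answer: 3835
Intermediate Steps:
A(T, m) = -9 (A(T, m) = -9 + 0 = -9)
b(M) = 5/4 (b(M) = 2 + (¼)*(-3) = 2 - ¾ = 5/4)
K(V) = -55 - 44*V (K(V) = (-9 - 35)*(V + 5/4) = -44*(5/4 + V) = -55 - 44*V)
4330 + K(Z) = 4330 + (-55 - 44*10) = 4330 + (-55 - 440) = 4330 - 495 = 3835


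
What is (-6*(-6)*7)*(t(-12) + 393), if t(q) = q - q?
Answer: 99036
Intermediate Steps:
t(q) = 0
(-6*(-6)*7)*(t(-12) + 393) = (-6*(-6)*7)*(0 + 393) = (36*7)*393 = 252*393 = 99036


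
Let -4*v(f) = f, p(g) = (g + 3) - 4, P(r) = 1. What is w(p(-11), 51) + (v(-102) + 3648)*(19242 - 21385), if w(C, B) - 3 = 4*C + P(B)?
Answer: -15744709/2 ≈ -7.8724e+6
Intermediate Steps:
p(g) = -1 + g (p(g) = (3 + g) - 4 = -1 + g)
v(f) = -f/4
w(C, B) = 4 + 4*C (w(C, B) = 3 + (4*C + 1) = 3 + (1 + 4*C) = 4 + 4*C)
w(p(-11), 51) + (v(-102) + 3648)*(19242 - 21385) = (4 + 4*(-1 - 11)) + (-¼*(-102) + 3648)*(19242 - 21385) = (4 + 4*(-12)) + (51/2 + 3648)*(-2143) = (4 - 48) + (7347/2)*(-2143) = -44 - 15744621/2 = -15744709/2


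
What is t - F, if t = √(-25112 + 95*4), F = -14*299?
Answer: 4186 + 6*I*√687 ≈ 4186.0 + 157.26*I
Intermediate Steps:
F = -4186
t = 6*I*√687 (t = √(-25112 + 380) = √(-24732) = 6*I*√687 ≈ 157.26*I)
t - F = 6*I*√687 - 1*(-4186) = 6*I*√687 + 4186 = 4186 + 6*I*√687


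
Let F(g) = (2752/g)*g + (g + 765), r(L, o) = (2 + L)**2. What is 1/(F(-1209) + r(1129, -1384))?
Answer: 1/1281469 ≈ 7.8035e-7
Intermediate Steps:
F(g) = 3517 + g (F(g) = 2752 + (765 + g) = 3517 + g)
1/(F(-1209) + r(1129, -1384)) = 1/((3517 - 1209) + (2 + 1129)**2) = 1/(2308 + 1131**2) = 1/(2308 + 1279161) = 1/1281469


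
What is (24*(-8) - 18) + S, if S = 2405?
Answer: 2195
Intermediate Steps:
(24*(-8) - 18) + S = (24*(-8) - 18) + 2405 = (-192 - 18) + 2405 = -210 + 2405 = 2195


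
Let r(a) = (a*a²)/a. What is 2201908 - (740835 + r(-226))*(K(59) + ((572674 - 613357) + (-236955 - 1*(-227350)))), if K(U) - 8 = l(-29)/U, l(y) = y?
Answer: 2349372697711/59 ≈ 3.9820e+10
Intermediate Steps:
K(U) = 8 - 29/U
r(a) = a² (r(a) = a³/a = a²)
2201908 - (740835 + r(-226))*(K(59) + ((572674 - 613357) + (-236955 - 1*(-227350)))) = 2201908 - (740835 + (-226)²)*((8 - 29/59) + ((572674 - 613357) + (-236955 - 1*(-227350)))) = 2201908 - (740835 + 51076)*((8 - 29*1/59) + (-40683 + (-236955 + 227350))) = 2201908 - 791911*((8 - 29/59) + (-40683 - 9605)) = 2201908 - 791911*(443/59 - 50288) = 2201908 - 791911*(-2966549)/59 = 2201908 - 1*(-2349242785139/59) = 2201908 + 2349242785139/59 = 2349372697711/59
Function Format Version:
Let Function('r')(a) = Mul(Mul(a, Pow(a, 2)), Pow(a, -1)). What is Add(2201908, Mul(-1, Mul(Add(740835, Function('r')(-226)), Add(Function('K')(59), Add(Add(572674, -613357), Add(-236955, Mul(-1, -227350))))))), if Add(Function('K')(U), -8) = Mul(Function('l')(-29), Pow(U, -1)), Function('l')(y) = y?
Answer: Rational(2349372697711, 59) ≈ 3.9820e+10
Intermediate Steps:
Function('K')(U) = Add(8, Mul(-29, Pow(U, -1)))
Function('r')(a) = Pow(a, 2) (Function('r')(a) = Mul(Pow(a, 3), Pow(a, -1)) = Pow(a, 2))
Add(2201908, Mul(-1, Mul(Add(740835, Function('r')(-226)), Add(Function('K')(59), Add(Add(572674, -613357), Add(-236955, Mul(-1, -227350))))))) = Add(2201908, Mul(-1, Mul(Add(740835, Pow(-226, 2)), Add(Add(8, Mul(-29, Pow(59, -1))), Add(Add(572674, -613357), Add(-236955, Mul(-1, -227350))))))) = Add(2201908, Mul(-1, Mul(Add(740835, 51076), Add(Add(8, Mul(-29, Rational(1, 59))), Add(-40683, Add(-236955, 227350)))))) = Add(2201908, Mul(-1, Mul(791911, Add(Add(8, Rational(-29, 59)), Add(-40683, -9605))))) = Add(2201908, Mul(-1, Mul(791911, Add(Rational(443, 59), -50288)))) = Add(2201908, Mul(-1, Mul(791911, Rational(-2966549, 59)))) = Add(2201908, Mul(-1, Rational(-2349242785139, 59))) = Add(2201908, Rational(2349242785139, 59)) = Rational(2349372697711, 59)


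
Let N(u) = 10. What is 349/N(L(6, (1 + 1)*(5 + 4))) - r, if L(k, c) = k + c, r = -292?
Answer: 3269/10 ≈ 326.90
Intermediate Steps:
L(k, c) = c + k
349/N(L(6, (1 + 1)*(5 + 4))) - r = 349/10 - 1*(-292) = 349*(⅒) + 292 = 349/10 + 292 = 3269/10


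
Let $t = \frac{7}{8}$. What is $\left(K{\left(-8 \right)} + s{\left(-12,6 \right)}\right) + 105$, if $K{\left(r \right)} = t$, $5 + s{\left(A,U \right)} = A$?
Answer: $\frac{711}{8} \approx 88.875$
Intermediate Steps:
$t = \frac{7}{8}$ ($t = 7 \cdot \frac{1}{8} = \frac{7}{8} \approx 0.875$)
$s{\left(A,U \right)} = -5 + A$
$K{\left(r \right)} = \frac{7}{8}$
$\left(K{\left(-8 \right)} + s{\left(-12,6 \right)}\right) + 105 = \left(\frac{7}{8} - 17\right) + 105 = - \frac{129}{8} + 105 = \frac{711}{8}$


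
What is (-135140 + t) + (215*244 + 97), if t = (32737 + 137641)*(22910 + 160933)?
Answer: 31322720071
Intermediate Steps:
t = 31322802654 (t = 170378*183843 = 31322802654)
(-135140 + t) + (215*244 + 97) = (-135140 + 31322802654) + (215*244 + 97) = 31322667514 + (52460 + 97) = 31322667514 + 52557 = 31322720071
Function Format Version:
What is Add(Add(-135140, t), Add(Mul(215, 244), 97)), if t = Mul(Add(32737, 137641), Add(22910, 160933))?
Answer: 31322720071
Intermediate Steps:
t = 31322802654 (t = Mul(170378, 183843) = 31322802654)
Add(Add(-135140, t), Add(Mul(215, 244), 97)) = Add(Add(-135140, 31322802654), Add(Mul(215, 244), 97)) = Add(31322667514, Add(52460, 97)) = Add(31322667514, 52557) = 31322720071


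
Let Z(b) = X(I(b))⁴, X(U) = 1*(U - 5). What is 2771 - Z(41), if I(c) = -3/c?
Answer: 5958410035/2825761 ≈ 2108.6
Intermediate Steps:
X(U) = -5 + U (X(U) = 1*(-5 + U) = -5 + U)
Z(b) = (-5 - 3/b)⁴
2771 - Z(41) = 2771 - (3 + 5*41)⁴/41⁴ = 2771 - (3 + 205)⁴/2825761 = 2771 - 208⁴/2825761 = 2771 - 1871773696/2825761 = 5958410035/2825761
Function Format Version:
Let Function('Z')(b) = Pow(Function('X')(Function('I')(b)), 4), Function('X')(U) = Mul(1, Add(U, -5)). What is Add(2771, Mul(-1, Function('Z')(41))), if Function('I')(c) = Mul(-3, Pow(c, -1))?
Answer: Rational(5958410035, 2825761) ≈ 2108.6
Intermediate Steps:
Function('X')(U) = Add(-5, U) (Function('X')(U) = Mul(1, Add(-5, U)) = Add(-5, U))
Function('Z')(b) = Pow(Add(-5, Mul(-3, Pow(b, -1))), 4)
Add(2771, Mul(-1, Function('Z')(41))) = Add(2771, Mul(-1, Mul(Pow(41, -4), Pow(Add(3, Mul(5, 41)), 4)))) = Add(2771, Mul(-1, Mul(Rational(1, 2825761), Pow(Add(3, 205), 4)))) = Add(2771, Mul(-1, Mul(Rational(1, 2825761), Pow(208, 4)))) = Add(2771, Mul(-1, Mul(Rational(1, 2825761), 1871773696))) = Add(2771, Mul(-1, Rational(1871773696, 2825761))) = Add(2771, Rational(-1871773696, 2825761)) = Rational(5958410035, 2825761)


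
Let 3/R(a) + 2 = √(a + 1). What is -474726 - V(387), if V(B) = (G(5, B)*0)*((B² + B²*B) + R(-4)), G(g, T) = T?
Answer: -474726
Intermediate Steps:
R(a) = 3/(-2 + √(1 + a)) (R(a) = 3/(-2 + √(a + 1)) = 3/(-2 + √(1 + a)))
V(B) = 0 (V(B) = (B*0)*((B² + B²*B) + 3/(-2 + √(1 - 4))) = 0*((B² + B³) + 3/(-2 + √(-3))) = 0*((B² + B³) + 3/(-2 + I*√3)) = 0*(B² + B³ + 3/(-2 + I*√3)) = 0)
-474726 - V(387) = -474726 - 1*0 = -474726 + 0 = -474726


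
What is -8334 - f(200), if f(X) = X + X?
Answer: -8734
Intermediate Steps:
f(X) = 2*X
-8334 - f(200) = -8334 - 2*200 = -8334 - 1*400 = -8334 - 400 = -8734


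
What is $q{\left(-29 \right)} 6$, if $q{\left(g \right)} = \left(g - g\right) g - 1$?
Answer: $-6$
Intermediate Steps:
$q{\left(g \right)} = -1$ ($q{\left(g \right)} = 0 g - 1 = 0 - 1 = -1$)
$q{\left(-29 \right)} 6 = \left(-1\right) 6 = -6$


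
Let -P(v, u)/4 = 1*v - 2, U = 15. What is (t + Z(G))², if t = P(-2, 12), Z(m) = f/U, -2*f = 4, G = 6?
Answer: 56644/225 ≈ 251.75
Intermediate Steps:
f = -2 (f = -½*4 = -2)
P(v, u) = 8 - 4*v (P(v, u) = -4*(1*v - 2) = -4*(v - 2) = -4*(-2 + v) = 8 - 4*v)
Z(m) = -2/15
t = 16 (t = 8 - 4*(-2) = 8 + 8 = 16)
(t + Z(G))² = (16 - 2/15)² = (238/15)² = 56644/225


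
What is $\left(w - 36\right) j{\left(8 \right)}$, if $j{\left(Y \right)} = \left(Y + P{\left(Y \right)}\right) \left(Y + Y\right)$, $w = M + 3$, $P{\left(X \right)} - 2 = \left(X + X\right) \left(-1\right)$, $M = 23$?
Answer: $960$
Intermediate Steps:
$P{\left(X \right)} = 2 - 2 X$ ($P{\left(X \right)} = 2 + \left(X + X\right) \left(-1\right) = 2 + 2 X \left(-1\right) = 2 - 2 X$)
$w = 26$ ($w = 23 + 3 = 26$)
$j{\left(Y \right)} = 2 Y \left(2 - Y\right)$ ($j{\left(Y \right)} = \left(Y - \left(-2 + 2 Y\right)\right) \left(Y + Y\right) = \left(2 - Y\right) 2 Y = 2 Y \left(2 - Y\right)$)
$\left(w - 36\right) j{\left(8 \right)} = \left(26 - 36\right) 2 \cdot 8 \left(2 - 8\right) = - 10 \cdot 2 \cdot 8 \left(2 - 8\right) = - 10 \cdot 2 \cdot 8 \left(-6\right) = \left(-10\right) \left(-96\right) = 960$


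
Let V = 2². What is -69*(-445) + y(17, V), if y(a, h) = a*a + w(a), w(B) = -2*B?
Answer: 30960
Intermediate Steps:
V = 4
y(a, h) = a² - 2*a (y(a, h) = a*a - 2*a = a² - 2*a)
-69*(-445) + y(17, V) = -69*(-445) + 17*(-2 + 17) = 30705 + 17*15 = 30705 + 255 = 30960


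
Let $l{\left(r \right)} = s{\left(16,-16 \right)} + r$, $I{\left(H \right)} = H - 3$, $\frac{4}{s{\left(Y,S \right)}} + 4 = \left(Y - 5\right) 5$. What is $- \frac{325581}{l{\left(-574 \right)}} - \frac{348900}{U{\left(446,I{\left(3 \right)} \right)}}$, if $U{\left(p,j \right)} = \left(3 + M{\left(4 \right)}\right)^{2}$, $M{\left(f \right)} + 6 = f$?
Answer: $- \frac{10195698369}{29270} \approx -3.4833 \cdot 10^{5}$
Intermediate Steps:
$s{\left(Y,S \right)} = \frac{4}{-29 + 5 Y}$ ($s{\left(Y,S \right)} = \frac{4}{-4 + \left(Y - 5\right) 5} = \frac{4}{-4 + \left(-5 + Y\right) 5} = \frac{4}{-4 + \left(-25 + 5 Y\right)} = \frac{4}{-29 + 5 Y}$)
$M{\left(f \right)} = -6 + f$
$I{\left(H \right)} = -3 + H$
$l{\left(r \right)} = \frac{4}{51} + r$ ($l{\left(r \right)} = \frac{4}{-29 + 5 \cdot 16} + r = \frac{4}{-29 + 80} + r = \frac{4}{51} + r$)
$U{\left(p,j \right)} = 1$ ($U{\left(p,j \right)} = \left(3 + \left(-6 + 4\right)\right)^{2} = \left(3 - 2\right)^{2} = 1^{2} = 1$)
$- \frac{325581}{l{\left(-574 \right)}} - \frac{348900}{U{\left(446,I{\left(3 \right)} \right)}} = - \frac{325581}{\frac{4}{51} - 574} - \frac{348900}{1} = - \frac{325581}{- \frac{29270}{51}} - 348900 = \left(-325581\right) \left(- \frac{51}{29270}\right) - 348900 = \frac{16604631}{29270} - 348900 = - \frac{10195698369}{29270}$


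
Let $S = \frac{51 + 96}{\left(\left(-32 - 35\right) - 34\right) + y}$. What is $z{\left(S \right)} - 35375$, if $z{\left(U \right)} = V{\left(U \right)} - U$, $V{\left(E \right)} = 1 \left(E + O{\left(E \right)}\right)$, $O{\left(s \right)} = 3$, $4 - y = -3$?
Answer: $-35372$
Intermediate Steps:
$y = 7$ ($y = 4 - -3 = 4 + 3 = 7$)
$V{\left(E \right)} = 3 + E$ ($V{\left(E \right)} = 1 \left(E + 3\right) = 1 \left(3 + E\right) = 3 + E$)
$S = - \frac{147}{94}$ ($S = \frac{51 + 96}{\left(\left(-32 - 35\right) - 34\right) + 7} = \frac{147}{\left(-67 - 34\right) + 7} = \frac{147}{-101 + 7} = \frac{147}{-94} = 147 \left(- \frac{1}{94}\right) = - \frac{147}{94} \approx -1.5638$)
$z{\left(U \right)} = 3$ ($z{\left(U \right)} = \left(3 + U\right) - U = 3$)
$z{\left(S \right)} - 35375 = 3 - 35375 = -35372$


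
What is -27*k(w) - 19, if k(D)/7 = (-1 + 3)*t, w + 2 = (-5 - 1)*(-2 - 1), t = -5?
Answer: 1871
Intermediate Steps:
w = 16 (w = -2 + (-5 - 1)*(-2 - 1) = -2 - 6*(-3) = -2 + 18 = 16)
k(D) = -70 (k(D) = 7*((-1 + 3)*(-5)) = 7*(2*(-5)) = 7*(-10) = -70)
-27*k(w) - 19 = -27*(-70) - 19 = 1890 - 19 = 1871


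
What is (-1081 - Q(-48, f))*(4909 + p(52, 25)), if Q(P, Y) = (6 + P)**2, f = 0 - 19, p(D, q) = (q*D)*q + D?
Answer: -106576545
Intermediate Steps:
p(D, q) = D + D*q**2 (p(D, q) = (D*q)*q + D = D*q**2 + D = D + D*q**2)
f = -19
(-1081 - Q(-48, f))*(4909 + p(52, 25)) = (-1081 - (6 - 48)**2)*(4909 + 52*(1 + 25**2)) = (-1081 - 1*(-42)**2)*(4909 + 52*(1 + 625)) = (-1081 - 1*1764)*(4909 + 52*626) = (-1081 - 1764)*(4909 + 32552) = -2845*37461 = -106576545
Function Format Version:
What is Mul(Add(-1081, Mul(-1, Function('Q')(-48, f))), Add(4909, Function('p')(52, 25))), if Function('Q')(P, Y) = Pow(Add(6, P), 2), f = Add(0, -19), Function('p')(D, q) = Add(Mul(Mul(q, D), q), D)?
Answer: -106576545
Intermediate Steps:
Function('p')(D, q) = Add(D, Mul(D, Pow(q, 2))) (Function('p')(D, q) = Add(Mul(Mul(D, q), q), D) = Add(Mul(D, Pow(q, 2)), D) = Add(D, Mul(D, Pow(q, 2))))
f = -19
Mul(Add(-1081, Mul(-1, Function('Q')(-48, f))), Add(4909, Function('p')(52, 25))) = Mul(Add(-1081, Mul(-1, Pow(Add(6, -48), 2))), Add(4909, Mul(52, Add(1, Pow(25, 2))))) = Mul(Add(-1081, Mul(-1, Pow(-42, 2))), Add(4909, Mul(52, Add(1, 625)))) = Mul(Add(-1081, Mul(-1, 1764)), Add(4909, Mul(52, 626))) = Mul(Add(-1081, -1764), Add(4909, 32552)) = Mul(-2845, 37461) = -106576545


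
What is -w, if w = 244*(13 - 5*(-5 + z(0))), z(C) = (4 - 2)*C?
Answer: -9272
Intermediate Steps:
z(C) = 2*C
w = 9272 (w = 244*(13 - 5*(-5 + 2*0)) = 244*(13 - 5*(-5 + 0)) = 244*(13 - 5*(-5)) = 244*(13 + 25) = 244*38 = 9272)
-w = -1*9272 = -9272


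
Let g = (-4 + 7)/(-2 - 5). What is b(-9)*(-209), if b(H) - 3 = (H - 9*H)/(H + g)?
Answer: 969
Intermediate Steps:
g = -3/7 (g = 3/(-7) = 3*(-⅐) = -3/7 ≈ -0.42857)
b(H) = 3 - 8*H/(-3/7 + H) (b(H) = 3 + (H - 9*H)/(H - 3/7) = 3 + (-8*H)/(-3/7 + H) = 3 - 8*H/(-3/7 + H))
b(-9)*(-209) = ((-9 - 35*(-9))/(-3 + 7*(-9)))*(-209) = ((-9 + 315)/(-3 - 63))*(-209) = (306/(-66))*(-209) = -1/66*306*(-209) = -51/11*(-209) = 969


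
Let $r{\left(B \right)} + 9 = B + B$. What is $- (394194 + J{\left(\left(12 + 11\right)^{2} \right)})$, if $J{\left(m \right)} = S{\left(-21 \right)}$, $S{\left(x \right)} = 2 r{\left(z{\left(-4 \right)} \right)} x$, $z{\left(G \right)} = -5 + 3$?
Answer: $-394740$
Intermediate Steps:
$z{\left(G \right)} = -2$
$r{\left(B \right)} = -9 + 2 B$ ($r{\left(B \right)} = -9 + \left(B + B\right) = -9 + 2 B$)
$S{\left(x \right)} = - 26 x$ ($S{\left(x \right)} = 2 \left(-9 + 2 \left(-2\right)\right) x = 2 \left(-9 - 4\right) x = 2 \left(-13\right) x = - 26 x$)
$J{\left(m \right)} = 546$ ($J{\left(m \right)} = \left(-26\right) \left(-21\right) = 546$)
$- (394194 + J{\left(\left(12 + 11\right)^{2} \right)}) = - (394194 + 546) = \left(-1\right) 394740 = -394740$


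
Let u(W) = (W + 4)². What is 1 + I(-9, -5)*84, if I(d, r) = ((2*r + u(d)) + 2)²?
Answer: 24277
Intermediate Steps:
u(W) = (4 + W)²
I(d, r) = (2 + (4 + d)² + 2*r)² (I(d, r) = ((2*r + (4 + d)²) + 2)² = (((4 + d)² + 2*r) + 2)² = (2 + (4 + d)² + 2*r)²)
1 + I(-9, -5)*84 = 1 + (2 + (4 - 9)² + 2*(-5))²*84 = 1 + (2 + (-5)² - 10)²*84 = 1 + (2 + 25 - 10)²*84 = 1 + 17²*84 = 1 + 289*84 = 1 + 24276 = 24277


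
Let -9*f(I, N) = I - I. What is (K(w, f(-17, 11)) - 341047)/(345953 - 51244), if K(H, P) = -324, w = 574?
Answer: -341371/294709 ≈ -1.1583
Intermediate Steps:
f(I, N) = 0 (f(I, N) = -(I - I)/9 = -1/9*0 = 0)
(K(w, f(-17, 11)) - 341047)/(345953 - 51244) = (-324 - 341047)/(345953 - 51244) = -341371/294709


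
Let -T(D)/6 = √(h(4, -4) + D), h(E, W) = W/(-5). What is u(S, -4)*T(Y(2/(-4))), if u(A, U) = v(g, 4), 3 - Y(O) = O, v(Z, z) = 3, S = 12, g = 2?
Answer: -9*√430/5 ≈ -37.326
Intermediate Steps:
h(E, W) = -W/5 (h(E, W) = W*(-⅕) = -W/5)
Y(O) = 3 - O
T(D) = -6*√(⅘ + D) (T(D) = -6*√(-⅕*(-4) + D) = -6*√(⅘ + D))
u(A, U) = 3
u(S, -4)*T(Y(2/(-4))) = 3*(-6*√(20 + 25*(3 - 2/(-4)))/5) = 3*(-6*√(20 + 25*(3 - 2*(-1)/4))/5) = 3*(-6*√(20 + 25*(3 - 1*(-½)))/5) = 3*(-6*√(20 + 25*(3 + ½))/5) = 3*(-6*√(20 + 25*(7/2))/5) = 3*(-6*√(20 + 175/2)/5) = 3*(-3*√430/5) = -9*√430/5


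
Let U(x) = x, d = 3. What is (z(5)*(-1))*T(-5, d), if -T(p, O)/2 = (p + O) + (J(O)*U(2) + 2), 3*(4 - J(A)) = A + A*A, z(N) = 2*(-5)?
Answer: 0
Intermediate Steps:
z(N) = -10
J(A) = 4 - A/3 - A**2/3 (J(A) = 4 - (A + A*A)/3 = 4 - (A + A**2)/3 = 4 + (-A/3 - A**2/3) = 4 - A/3 - A**2/3)
T(p, O) = -20 - 2*p - 2*O/3 + 4*O**2/3 (T(p, O) = -2*((p + O) + ((4 - O/3 - O**2/3)*2 + 2)) = -2*((O + p) + ((8 - 2*O/3 - 2*O**2/3) + 2)) = -2*((O + p) + (10 - 2*O/3 - 2*O**2/3)) = -2*(10 + p - 2*O**2/3 + O/3) = -20 - 2*p - 2*O/3 + 4*O**2/3)
(z(5)*(-1))*T(-5, d) = (-10*(-1))*(-20 - 2*(-5) - 2/3*3 + (4/3)*3**2) = 10*(-20 + 10 - 2 + (4/3)*9) = 10*(-20 + 10 - 2 + 12) = 10*0 = 0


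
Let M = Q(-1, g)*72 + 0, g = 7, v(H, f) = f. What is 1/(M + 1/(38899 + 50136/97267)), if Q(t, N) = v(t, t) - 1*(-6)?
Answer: 3783639169/1362110198107 ≈ 0.0027778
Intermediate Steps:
Q(t, N) = 6 + t (Q(t, N) = t - 1*(-6) = t + 6 = 6 + t)
M = 360 (M = (6 - 1)*72 + 0 = 5*72 + 0 = 360 + 0 = 360)
1/(M + 1/(38899 + 50136/97267)) = 1/(360 + 1/(38899 + 50136/97267)) = 1/(360 + 1/(3783639169/97267)) = 1/(360 + 97267/3783639169) = 1/(1362110198107/3783639169) = 3783639169/1362110198107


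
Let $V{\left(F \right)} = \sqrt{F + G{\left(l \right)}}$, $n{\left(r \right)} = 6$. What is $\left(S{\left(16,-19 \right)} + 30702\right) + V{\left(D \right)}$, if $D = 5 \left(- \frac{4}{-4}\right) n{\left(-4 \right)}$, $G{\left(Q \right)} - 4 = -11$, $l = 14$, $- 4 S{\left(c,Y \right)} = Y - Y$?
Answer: $30702 + \sqrt{23} \approx 30707.0$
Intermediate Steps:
$S{\left(c,Y \right)} = 0$ ($S{\left(c,Y \right)} = - \frac{Y - Y}{4} = \left(- \frac{1}{4}\right) 0 = 0$)
$G{\left(Q \right)} = -7$ ($G{\left(Q \right)} = 4 - 11 = -7$)
$D = 30$ ($D = 5 \left(- \frac{4}{-4}\right) 6 = 5 \left(\left(-4\right) \left(- \frac{1}{4}\right)\right) 6 = 5 \cdot 1 \cdot 6 = 5 \cdot 6 = 30$)
$V{\left(F \right)} = \sqrt{-7 + F}$ ($V{\left(F \right)} = \sqrt{F - 7} = \sqrt{-7 + F}$)
$\left(S{\left(16,-19 \right)} + 30702\right) + V{\left(D \right)} = \left(0 + 30702\right) + \sqrt{-7 + 30} = 30702 + \sqrt{23}$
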